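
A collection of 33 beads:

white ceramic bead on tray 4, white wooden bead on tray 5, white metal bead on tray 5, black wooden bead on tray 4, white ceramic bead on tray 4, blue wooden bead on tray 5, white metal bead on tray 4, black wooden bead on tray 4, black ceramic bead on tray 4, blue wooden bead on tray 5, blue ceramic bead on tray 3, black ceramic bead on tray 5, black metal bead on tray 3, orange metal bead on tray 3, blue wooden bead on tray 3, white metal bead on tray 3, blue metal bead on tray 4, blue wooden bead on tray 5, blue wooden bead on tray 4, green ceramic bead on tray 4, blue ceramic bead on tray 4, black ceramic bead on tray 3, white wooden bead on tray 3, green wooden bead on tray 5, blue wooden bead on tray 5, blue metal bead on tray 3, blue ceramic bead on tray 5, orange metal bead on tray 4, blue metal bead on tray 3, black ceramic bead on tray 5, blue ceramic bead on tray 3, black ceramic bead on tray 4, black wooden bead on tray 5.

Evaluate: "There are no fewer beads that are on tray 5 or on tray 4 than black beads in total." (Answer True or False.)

True

beads on tray 5 or on tray 4: 23.
black beads: 9.
The claim requires 23 ≥ 9, which holds.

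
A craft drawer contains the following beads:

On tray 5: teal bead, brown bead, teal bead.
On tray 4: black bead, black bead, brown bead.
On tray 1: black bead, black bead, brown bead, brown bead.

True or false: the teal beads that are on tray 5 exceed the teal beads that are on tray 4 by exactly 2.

True

|teal beads on tray 5| = 2.
|teal beads on tray 4| = 0.
The claim requires 2 − 0 (= 2) to equal 2, which holds.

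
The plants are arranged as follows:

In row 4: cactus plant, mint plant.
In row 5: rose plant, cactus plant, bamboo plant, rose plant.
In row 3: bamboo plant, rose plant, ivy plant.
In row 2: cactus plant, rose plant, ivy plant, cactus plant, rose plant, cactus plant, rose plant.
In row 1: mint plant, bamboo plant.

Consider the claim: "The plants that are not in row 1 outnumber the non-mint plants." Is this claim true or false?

|plants that are not in row 1| = 16.
|non-mint plants| = 16.
The claim requires 16 > 16, which does not hold.

False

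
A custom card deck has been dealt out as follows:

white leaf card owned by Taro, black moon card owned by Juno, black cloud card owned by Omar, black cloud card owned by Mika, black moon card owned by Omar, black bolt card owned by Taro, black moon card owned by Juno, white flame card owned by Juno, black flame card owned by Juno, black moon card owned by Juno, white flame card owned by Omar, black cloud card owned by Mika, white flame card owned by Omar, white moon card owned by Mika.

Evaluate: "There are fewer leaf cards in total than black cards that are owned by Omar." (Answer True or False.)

|leaf cards| = 1.
|black cards owned by Omar| = 2.
The claim requires 1 < 2, which holds.

True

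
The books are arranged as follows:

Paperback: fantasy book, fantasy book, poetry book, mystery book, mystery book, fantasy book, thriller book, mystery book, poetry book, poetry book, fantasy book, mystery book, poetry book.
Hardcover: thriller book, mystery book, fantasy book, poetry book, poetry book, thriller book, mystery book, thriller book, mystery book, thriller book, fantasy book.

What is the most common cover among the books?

paperback

Counts by cover: paperback 13, hardcover 11.
The maximum is 13, held uniquely by paperback.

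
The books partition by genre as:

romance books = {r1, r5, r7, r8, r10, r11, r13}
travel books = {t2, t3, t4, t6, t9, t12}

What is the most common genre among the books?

Counts by genre: romance 7, travel 6.
The maximum is 7, held uniquely by romance.

romance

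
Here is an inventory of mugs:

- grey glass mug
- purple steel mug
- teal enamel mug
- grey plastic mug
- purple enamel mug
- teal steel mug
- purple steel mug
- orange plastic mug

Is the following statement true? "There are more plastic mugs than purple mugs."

plastic mugs: 2.
purple mugs: 3.
The claim requires 2 > 3, which does not hold.

False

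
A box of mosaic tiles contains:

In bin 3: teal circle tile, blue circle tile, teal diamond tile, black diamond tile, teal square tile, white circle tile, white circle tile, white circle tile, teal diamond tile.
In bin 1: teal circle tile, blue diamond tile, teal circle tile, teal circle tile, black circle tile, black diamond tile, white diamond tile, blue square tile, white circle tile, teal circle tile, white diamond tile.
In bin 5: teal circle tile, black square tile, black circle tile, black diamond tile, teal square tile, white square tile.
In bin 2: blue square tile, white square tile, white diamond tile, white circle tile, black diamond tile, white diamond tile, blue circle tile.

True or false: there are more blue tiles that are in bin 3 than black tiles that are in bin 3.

False

There is 1 blue tile in bin 3.
There is 1 black tile in bin 3.
The claim requires 1 > 1, which does not hold.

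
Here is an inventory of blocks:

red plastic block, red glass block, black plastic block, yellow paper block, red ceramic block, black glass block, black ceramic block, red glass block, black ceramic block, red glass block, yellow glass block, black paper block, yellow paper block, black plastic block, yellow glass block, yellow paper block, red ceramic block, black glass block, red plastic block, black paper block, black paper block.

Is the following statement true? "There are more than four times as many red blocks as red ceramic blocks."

False

|red blocks| = 7.
|red ceramic blocks| = 2.
The claim requires 7 > 4 × 2 = 8, which does not hold.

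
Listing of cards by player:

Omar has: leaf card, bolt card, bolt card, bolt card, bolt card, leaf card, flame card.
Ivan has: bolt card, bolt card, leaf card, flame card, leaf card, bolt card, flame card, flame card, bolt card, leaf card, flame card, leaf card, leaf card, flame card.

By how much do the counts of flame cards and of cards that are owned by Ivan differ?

flame cards: 6. cards owned by Ivan: 14.
|6 − 14| = 14 − 6 = 8.

8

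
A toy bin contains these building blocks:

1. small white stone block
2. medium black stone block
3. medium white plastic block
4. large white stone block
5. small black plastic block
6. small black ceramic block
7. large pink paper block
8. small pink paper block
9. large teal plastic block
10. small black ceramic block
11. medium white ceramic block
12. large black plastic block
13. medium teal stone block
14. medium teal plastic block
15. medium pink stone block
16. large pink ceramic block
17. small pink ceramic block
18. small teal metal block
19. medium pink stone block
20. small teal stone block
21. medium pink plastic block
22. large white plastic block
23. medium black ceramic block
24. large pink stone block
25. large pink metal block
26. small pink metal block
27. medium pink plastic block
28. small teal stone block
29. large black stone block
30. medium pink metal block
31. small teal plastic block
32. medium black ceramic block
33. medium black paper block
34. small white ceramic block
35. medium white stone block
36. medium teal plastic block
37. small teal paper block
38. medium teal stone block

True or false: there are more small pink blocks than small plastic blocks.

There are 3 small pink blocks.
There are 2 small plastic blocks.
The claim requires 3 > 2, which holds.

True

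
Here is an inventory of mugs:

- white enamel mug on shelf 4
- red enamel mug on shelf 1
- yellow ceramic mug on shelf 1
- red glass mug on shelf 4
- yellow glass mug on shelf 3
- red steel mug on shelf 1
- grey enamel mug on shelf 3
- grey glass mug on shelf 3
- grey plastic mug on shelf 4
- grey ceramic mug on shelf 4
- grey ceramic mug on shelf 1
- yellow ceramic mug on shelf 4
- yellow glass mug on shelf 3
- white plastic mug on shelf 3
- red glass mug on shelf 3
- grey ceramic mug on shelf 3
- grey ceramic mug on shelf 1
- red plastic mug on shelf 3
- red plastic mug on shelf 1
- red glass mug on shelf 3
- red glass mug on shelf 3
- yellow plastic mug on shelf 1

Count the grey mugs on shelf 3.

3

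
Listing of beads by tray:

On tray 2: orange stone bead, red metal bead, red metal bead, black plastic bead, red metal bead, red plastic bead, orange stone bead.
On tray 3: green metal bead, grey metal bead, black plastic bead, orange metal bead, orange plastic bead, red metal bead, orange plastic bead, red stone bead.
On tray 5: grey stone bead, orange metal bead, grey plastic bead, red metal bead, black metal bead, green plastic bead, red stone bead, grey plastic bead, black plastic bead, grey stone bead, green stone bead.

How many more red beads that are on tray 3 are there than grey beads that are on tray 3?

1

red beads on tray 3: 2.
grey beads on tray 3: 1.
2 − 1 = 1.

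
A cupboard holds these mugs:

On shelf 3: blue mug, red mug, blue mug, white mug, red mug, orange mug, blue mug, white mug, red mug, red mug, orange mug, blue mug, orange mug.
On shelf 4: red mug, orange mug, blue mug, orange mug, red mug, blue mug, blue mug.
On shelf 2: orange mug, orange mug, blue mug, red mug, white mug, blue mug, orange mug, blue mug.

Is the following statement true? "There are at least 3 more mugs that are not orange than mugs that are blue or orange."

There are 20 mugs that are not orange.
There are 18 mugs that are blue or orange.
The claim requires 20 − 18 = 2 ≥ 3, which does not hold.

False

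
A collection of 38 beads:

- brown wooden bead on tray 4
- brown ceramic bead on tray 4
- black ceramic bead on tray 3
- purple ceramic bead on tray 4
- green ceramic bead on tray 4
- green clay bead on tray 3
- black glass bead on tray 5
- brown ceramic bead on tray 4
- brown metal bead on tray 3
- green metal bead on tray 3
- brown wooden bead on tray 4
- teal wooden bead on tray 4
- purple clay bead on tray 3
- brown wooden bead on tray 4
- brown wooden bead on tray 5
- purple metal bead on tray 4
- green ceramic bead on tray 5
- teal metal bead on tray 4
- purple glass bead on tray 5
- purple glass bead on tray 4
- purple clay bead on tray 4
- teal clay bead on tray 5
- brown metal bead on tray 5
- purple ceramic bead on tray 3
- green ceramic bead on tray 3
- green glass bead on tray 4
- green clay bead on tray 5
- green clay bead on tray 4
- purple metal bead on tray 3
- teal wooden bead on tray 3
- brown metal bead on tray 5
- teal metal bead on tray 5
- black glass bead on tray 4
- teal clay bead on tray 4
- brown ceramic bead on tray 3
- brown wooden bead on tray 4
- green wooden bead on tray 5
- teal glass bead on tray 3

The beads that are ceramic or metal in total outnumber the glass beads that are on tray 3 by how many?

beads that are ceramic or metal: 17.
glass beads on tray 3: 1.
17 − 1 = 16.

16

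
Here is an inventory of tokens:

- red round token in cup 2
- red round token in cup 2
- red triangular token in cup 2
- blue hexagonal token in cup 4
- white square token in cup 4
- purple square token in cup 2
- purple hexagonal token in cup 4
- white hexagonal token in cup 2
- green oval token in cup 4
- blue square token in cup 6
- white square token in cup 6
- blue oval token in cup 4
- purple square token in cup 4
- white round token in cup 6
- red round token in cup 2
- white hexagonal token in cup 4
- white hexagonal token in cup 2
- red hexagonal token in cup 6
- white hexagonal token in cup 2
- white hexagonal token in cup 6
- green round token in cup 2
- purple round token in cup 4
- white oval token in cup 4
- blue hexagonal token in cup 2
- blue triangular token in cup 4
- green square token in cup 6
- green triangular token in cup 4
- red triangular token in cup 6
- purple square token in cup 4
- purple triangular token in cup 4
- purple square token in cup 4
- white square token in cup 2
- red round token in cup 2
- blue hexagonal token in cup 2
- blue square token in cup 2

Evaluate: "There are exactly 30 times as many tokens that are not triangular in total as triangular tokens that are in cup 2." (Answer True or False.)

tokens that are not triangular: 30.
triangular tokens in cup 2: 1.
The claim requires 30 = 30 × 1 = 30, which holds.

True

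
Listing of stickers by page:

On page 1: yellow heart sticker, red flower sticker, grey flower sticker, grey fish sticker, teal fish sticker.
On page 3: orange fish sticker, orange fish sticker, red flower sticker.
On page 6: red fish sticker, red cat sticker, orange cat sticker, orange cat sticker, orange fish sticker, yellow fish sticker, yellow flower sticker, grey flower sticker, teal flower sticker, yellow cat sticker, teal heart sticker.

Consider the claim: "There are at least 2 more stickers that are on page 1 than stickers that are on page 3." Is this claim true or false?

True

stickers on page 1: 5.
stickers on page 3: 3.
The claim requires 5 − 3 = 2 ≥ 2, which holds.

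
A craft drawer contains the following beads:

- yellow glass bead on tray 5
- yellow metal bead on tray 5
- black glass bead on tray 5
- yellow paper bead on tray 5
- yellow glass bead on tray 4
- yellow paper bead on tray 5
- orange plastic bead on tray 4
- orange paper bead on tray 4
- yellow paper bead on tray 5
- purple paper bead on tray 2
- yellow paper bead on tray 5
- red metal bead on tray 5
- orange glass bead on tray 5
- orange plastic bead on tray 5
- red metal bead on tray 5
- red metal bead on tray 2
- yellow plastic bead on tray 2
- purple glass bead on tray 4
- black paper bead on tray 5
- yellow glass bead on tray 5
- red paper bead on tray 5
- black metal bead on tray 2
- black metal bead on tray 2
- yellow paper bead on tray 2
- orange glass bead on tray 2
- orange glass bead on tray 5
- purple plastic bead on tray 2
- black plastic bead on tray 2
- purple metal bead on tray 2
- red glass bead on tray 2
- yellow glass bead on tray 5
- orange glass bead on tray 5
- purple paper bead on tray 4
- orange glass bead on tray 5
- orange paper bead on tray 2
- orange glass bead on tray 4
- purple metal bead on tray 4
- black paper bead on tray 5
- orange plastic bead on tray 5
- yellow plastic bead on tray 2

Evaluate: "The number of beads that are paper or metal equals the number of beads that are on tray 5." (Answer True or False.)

|beads that are paper or metal| = 20.
|beads on tray 5| = 20.
The claim requires 20 = 20, which holds.

True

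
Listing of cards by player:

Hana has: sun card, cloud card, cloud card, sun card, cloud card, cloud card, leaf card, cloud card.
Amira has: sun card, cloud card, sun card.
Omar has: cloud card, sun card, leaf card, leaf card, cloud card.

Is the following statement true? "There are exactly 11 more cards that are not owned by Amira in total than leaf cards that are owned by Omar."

cards that are not owned by Amira: 13.
leaf cards owned by Omar: 2.
The claim requires 13 − 2 (= 11) to equal 11, which holds.

True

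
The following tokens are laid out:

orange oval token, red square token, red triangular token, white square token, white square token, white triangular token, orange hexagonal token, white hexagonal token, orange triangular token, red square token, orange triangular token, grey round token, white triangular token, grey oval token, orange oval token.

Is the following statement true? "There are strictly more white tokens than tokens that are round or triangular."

False

white tokens: 5.
tokens that are round or triangular: 6.
The claim requires 5 > 6, which does not hold.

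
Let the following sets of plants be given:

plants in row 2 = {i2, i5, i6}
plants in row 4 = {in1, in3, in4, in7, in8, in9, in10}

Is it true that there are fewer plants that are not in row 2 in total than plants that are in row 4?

|plants that are not in row 2| = 7.
|plants in row 4| = 7.
The claim requires 7 < 7, which does not hold.

False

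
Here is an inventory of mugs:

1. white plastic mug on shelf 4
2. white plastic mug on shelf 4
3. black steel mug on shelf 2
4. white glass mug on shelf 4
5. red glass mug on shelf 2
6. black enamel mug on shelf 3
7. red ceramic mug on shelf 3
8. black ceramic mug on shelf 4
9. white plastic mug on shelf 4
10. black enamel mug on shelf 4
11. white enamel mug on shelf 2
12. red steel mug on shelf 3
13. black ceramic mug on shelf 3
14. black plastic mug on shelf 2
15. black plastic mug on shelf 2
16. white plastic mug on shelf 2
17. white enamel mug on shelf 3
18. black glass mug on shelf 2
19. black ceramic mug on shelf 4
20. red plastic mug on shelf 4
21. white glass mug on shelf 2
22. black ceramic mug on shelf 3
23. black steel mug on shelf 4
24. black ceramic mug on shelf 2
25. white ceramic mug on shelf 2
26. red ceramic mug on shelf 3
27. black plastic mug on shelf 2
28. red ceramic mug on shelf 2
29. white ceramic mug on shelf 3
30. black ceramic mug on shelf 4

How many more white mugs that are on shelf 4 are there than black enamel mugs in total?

white mugs on shelf 4: 4.
black enamel mugs: 2.
4 − 2 = 2.

2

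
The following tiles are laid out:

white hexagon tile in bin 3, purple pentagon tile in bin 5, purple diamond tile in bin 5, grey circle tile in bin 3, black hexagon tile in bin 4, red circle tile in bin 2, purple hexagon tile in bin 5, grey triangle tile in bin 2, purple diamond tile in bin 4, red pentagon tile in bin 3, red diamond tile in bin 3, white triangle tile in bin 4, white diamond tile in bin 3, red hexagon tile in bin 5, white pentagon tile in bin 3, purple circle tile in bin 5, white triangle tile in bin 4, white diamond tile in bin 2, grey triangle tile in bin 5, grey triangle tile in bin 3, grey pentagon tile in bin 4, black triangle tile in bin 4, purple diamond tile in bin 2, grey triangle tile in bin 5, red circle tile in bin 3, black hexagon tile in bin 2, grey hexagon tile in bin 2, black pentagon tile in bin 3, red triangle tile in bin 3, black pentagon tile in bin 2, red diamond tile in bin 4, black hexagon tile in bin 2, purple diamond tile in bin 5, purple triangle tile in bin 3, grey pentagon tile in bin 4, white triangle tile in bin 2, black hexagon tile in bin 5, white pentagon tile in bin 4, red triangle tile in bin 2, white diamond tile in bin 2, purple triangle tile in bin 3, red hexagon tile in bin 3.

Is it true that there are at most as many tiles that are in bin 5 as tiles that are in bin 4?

True

tiles in bin 5: 9.
tiles in bin 4: 9.
The claim requires 9 ≤ 9, which holds.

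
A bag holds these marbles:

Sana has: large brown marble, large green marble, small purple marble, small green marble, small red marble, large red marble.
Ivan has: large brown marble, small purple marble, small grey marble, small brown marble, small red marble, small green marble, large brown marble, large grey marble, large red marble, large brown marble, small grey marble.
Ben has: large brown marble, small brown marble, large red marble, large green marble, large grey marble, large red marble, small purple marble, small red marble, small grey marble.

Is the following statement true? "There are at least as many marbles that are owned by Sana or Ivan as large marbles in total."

|marbles owned by Sana or Ivan| = 17.
|large marbles| = 13.
The claim requires 17 ≥ 13, which holds.

True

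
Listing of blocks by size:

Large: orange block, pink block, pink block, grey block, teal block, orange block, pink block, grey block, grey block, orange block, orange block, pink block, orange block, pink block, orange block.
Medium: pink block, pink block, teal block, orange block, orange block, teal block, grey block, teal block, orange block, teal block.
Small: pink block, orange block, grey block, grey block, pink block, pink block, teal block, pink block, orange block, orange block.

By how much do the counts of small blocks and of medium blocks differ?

small blocks: 10. medium blocks: 10.
|10 − 10| = 10 − 10 = 0.

0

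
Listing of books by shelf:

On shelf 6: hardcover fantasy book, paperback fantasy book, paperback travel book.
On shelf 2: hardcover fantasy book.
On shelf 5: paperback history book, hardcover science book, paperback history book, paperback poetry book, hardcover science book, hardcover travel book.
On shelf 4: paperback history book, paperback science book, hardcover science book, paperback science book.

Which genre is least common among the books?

poetry

Counts by genre: science 5, fantasy 3, history 3, travel 2, poetry 1.
The minimum is 1, held uniquely by poetry.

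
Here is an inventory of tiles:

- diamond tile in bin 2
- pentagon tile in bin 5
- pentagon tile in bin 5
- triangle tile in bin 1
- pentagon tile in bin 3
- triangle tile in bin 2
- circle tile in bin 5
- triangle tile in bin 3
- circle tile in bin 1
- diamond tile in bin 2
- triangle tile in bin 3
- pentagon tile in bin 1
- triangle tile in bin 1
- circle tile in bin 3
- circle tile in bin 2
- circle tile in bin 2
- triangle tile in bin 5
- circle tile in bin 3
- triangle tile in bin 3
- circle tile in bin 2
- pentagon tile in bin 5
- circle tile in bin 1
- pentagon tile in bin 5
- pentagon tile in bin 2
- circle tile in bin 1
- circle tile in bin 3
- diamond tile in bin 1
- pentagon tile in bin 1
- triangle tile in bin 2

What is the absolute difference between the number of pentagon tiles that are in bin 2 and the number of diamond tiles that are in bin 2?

1

pentagon tiles in bin 2: 1. diamond tiles in bin 2: 2.
|1 − 2| = 2 − 1 = 1.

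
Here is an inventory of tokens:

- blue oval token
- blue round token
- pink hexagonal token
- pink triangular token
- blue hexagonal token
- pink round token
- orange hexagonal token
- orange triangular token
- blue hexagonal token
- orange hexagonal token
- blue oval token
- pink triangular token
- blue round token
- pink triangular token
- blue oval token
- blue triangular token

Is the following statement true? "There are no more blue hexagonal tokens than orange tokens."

True

There are 2 blue hexagonal tokens.
There are 3 orange tokens.
The claim requires 2 ≤ 3, which holds.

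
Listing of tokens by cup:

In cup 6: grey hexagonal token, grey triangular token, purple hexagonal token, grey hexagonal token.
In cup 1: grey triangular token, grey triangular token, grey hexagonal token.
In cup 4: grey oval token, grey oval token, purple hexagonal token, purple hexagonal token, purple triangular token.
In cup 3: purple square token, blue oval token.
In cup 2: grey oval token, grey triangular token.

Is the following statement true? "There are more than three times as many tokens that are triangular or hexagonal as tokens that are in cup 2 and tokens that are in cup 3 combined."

False

|tokens that are triangular or hexagonal| = 11.
tokens in cup 2: 2; tokens in cup 3: 2; combined: 2 + 2 = 4.
The claim requires 11 > 3 × 4 = 12, which does not hold.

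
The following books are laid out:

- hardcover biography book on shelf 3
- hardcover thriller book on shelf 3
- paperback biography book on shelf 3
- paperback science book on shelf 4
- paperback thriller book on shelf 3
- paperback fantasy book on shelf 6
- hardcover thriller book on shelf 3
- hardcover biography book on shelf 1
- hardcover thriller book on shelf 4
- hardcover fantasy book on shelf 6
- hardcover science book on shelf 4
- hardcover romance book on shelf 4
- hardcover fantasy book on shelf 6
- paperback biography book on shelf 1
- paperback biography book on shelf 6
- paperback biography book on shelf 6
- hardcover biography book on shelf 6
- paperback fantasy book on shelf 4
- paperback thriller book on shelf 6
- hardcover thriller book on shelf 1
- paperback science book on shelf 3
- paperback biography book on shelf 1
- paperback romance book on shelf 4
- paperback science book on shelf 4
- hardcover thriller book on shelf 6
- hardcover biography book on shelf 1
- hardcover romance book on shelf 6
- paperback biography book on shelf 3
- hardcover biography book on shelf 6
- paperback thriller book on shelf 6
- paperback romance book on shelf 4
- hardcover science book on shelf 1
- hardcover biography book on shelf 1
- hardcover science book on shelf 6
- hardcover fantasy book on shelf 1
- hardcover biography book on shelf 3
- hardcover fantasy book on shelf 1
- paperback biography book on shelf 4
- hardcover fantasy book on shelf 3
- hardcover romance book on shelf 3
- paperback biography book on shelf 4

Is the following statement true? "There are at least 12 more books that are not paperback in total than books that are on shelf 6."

There are 23 books that are not paperback.
There are 12 books on shelf 6.
The claim requires 23 − 12 = 11 ≥ 12, which does not hold.

False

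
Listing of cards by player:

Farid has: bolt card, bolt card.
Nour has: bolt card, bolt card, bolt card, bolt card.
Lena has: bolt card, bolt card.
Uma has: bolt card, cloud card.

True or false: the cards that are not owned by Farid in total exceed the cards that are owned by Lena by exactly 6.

|cards that are not owned by Farid| = 8.
|cards owned by Lena| = 2.
The claim requires 8 − 2 (= 6) to equal 6, which holds.

True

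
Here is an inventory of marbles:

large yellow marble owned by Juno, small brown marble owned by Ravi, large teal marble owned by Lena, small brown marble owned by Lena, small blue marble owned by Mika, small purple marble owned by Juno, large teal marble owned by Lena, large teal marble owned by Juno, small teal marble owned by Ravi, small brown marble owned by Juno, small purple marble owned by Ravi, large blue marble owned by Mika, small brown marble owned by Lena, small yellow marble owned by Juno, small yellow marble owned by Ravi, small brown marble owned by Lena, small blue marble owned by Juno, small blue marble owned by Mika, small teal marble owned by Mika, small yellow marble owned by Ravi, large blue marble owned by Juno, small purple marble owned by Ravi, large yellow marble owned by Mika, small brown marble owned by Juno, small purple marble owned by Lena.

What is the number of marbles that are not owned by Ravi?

19

Total marbles: 25; with the excluded value: 6; remaining 25 − 6 = 19.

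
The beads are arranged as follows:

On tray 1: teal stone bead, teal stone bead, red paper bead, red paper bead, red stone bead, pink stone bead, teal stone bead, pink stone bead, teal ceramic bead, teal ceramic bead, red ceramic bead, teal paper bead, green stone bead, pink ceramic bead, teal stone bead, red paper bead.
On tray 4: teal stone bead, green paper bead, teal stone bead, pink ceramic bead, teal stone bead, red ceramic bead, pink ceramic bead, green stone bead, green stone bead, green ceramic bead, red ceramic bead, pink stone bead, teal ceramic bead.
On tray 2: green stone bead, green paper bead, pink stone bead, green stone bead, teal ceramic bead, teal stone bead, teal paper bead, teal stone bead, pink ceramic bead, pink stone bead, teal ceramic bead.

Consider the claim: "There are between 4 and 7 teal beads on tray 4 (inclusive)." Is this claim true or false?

True

|teal beads on tray 4| = 4.
The claim requires 4 ≤ 4 ≤ 7, which holds.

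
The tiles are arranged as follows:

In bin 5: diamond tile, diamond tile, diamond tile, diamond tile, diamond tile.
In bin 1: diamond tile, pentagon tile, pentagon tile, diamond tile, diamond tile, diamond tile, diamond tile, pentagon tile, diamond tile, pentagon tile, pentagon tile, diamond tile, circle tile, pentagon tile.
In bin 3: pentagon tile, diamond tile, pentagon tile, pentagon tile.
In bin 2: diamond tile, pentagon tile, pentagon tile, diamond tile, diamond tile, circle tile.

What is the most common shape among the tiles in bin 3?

Counts by shape (restricted to tiles in bin 3): pentagon 3, diamond 1.
The maximum is 3, held uniquely by pentagon.

pentagon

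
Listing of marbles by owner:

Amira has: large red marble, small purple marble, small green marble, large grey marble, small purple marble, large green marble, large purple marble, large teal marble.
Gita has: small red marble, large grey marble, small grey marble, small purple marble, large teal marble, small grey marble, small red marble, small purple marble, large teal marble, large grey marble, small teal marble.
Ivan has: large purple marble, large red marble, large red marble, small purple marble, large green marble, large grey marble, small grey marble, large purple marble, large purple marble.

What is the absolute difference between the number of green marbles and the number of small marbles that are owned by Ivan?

1

green marbles: 3. small marbles owned by Ivan: 2.
|3 − 2| = 3 − 2 = 1.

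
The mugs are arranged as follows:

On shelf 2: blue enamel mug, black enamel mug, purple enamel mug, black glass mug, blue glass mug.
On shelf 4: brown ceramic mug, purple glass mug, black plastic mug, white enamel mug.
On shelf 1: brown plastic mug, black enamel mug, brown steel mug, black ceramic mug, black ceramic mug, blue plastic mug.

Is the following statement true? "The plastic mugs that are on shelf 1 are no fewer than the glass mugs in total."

False

plastic mugs on shelf 1: 2.
glass mugs: 3.
The claim requires 2 ≥ 3, which does not hold.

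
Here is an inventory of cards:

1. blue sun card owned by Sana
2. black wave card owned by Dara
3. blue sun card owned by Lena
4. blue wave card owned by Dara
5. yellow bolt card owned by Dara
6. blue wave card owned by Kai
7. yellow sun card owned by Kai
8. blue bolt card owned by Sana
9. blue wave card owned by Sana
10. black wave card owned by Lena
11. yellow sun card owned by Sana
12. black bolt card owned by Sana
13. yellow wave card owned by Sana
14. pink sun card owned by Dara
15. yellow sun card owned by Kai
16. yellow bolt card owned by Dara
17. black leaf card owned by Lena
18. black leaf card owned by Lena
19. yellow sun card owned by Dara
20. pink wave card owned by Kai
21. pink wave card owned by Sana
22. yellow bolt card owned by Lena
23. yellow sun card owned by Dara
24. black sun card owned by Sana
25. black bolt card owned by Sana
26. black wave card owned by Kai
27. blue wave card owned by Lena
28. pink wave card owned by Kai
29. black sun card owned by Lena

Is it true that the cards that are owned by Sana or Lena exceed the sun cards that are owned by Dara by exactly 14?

False

Count of cards owned by Sana or Lena: 16.
Count of sun cards owned by Dara: 3.
The claim requires 16 − 3 (= 13) to equal 14, which does not hold.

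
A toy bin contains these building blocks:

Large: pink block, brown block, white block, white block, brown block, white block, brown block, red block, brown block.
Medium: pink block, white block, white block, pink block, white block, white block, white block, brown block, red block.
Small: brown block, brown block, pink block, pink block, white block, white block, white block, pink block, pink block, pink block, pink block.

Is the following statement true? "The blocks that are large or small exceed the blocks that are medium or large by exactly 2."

True

|blocks that are large or small| = 20.
|blocks that are medium or large| = 18.
The claim requires 20 − 18 (= 2) to equal 2, which holds.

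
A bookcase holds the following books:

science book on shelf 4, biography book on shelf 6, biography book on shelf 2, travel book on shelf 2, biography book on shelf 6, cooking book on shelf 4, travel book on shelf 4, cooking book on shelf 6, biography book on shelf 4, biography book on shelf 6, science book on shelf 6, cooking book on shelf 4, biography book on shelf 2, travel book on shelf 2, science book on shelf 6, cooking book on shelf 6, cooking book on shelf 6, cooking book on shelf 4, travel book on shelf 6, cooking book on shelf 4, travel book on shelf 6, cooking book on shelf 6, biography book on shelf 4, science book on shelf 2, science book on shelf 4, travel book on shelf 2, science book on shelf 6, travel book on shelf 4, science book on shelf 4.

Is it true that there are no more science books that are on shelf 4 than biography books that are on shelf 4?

|science books on shelf 4| = 3.
|biography books on shelf 4| = 2.
The claim requires 3 ≤ 2, which does not hold.

False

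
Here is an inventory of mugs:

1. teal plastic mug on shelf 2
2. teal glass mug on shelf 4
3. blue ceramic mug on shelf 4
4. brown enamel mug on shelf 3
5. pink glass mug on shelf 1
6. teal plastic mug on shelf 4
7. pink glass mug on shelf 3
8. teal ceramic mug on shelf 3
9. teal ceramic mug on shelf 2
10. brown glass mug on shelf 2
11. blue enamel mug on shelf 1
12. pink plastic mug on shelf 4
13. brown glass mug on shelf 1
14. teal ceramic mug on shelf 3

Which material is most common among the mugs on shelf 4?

Counts by material (restricted to mugs on shelf 4): plastic 2, ceramic 1, glass 1.
The maximum is 2, held uniquely by plastic.

plastic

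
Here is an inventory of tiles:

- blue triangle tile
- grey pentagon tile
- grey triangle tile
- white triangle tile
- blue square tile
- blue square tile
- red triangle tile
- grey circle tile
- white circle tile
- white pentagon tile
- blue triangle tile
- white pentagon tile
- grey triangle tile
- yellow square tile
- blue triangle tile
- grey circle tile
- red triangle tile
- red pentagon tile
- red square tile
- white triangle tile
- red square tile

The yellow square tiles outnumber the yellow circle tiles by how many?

1

yellow square tiles: 1.
yellow circle tiles: 0.
1 − 0 = 1.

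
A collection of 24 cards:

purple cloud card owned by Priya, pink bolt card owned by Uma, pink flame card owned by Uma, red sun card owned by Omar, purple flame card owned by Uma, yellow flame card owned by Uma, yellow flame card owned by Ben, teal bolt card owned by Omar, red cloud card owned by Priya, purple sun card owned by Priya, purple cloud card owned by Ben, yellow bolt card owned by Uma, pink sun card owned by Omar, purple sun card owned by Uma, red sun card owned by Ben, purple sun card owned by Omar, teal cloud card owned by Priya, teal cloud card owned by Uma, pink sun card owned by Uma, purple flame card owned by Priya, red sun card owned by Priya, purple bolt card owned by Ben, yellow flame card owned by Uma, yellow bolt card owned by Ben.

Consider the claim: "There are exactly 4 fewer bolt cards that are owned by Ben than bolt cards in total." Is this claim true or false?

Count of bolt cards owned by Ben: 2.
There are 5 bolt cards.
The claim requires 5 − 2 (= 3) to equal 4, which does not hold.

False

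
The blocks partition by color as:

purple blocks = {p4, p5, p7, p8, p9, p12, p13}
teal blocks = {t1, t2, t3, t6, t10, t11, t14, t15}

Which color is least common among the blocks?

purple

Counts by color: teal 8, purple 7.
The minimum is 7, held uniquely by purple.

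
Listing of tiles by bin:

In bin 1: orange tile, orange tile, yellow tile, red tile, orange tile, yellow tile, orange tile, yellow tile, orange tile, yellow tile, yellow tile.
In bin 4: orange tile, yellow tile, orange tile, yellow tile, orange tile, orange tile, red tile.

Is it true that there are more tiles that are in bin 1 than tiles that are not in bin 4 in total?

There are 11 tiles in bin 1.
There are 11 tiles that are not in bin 4.
The claim requires 11 > 11, which does not hold.

False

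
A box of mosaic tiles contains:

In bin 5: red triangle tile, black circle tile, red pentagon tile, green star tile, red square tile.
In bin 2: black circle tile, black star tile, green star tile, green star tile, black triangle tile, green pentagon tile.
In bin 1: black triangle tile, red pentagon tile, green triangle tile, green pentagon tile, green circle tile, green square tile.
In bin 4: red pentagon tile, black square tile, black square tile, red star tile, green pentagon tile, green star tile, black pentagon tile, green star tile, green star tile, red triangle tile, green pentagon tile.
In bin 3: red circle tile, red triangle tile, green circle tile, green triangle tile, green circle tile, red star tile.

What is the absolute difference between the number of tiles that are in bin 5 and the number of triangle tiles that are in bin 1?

3

tiles in bin 5: 5. triangle tiles in bin 1: 2.
|5 − 2| = 5 − 2 = 3.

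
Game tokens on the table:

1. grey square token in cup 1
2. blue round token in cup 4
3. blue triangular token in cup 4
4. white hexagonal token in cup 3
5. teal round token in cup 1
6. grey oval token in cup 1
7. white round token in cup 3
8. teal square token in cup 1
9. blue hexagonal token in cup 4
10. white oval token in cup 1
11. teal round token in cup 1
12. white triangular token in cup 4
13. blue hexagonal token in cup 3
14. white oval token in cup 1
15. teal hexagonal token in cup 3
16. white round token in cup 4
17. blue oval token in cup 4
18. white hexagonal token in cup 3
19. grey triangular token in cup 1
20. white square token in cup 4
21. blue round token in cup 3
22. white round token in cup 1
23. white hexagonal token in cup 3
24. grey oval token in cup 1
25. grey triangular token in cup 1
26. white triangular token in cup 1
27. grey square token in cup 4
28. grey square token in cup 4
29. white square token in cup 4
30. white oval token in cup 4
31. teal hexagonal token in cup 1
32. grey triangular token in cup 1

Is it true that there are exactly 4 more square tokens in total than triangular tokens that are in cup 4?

square tokens: 6.
triangular tokens in cup 4: 2.
The claim requires 6 − 2 (= 4) to equal 4, which holds.

True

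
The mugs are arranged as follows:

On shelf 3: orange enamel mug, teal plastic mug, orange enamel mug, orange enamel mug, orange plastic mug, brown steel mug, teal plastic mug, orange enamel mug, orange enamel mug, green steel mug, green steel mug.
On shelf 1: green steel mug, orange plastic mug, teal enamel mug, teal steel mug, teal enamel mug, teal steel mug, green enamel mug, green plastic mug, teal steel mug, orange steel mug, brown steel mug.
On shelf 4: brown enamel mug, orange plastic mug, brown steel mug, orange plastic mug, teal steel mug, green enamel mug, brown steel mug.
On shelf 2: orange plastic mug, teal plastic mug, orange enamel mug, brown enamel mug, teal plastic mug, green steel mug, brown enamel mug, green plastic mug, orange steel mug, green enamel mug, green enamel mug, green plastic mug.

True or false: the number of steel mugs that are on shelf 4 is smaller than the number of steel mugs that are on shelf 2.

steel mugs on shelf 4: 3.
steel mugs on shelf 2: 2.
The claim requires 3 < 2, which does not hold.

False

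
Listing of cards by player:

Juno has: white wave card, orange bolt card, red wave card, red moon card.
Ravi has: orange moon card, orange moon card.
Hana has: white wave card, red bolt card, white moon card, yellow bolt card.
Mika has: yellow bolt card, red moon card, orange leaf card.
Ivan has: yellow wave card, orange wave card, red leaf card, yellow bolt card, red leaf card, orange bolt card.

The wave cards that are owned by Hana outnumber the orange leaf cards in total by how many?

0

wave cards owned by Hana: 1.
orange leaf cards: 1.
1 − 1 = 0.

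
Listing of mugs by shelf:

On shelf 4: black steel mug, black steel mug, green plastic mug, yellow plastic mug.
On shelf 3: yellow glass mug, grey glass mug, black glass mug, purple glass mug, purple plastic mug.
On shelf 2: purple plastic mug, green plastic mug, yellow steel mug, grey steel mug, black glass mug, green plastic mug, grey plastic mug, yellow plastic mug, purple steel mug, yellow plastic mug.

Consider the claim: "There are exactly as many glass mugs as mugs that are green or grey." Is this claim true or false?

False

|glass mugs| = 5.
|mugs that are green or grey| = 6.
The claim requires 5 = 6, which does not hold.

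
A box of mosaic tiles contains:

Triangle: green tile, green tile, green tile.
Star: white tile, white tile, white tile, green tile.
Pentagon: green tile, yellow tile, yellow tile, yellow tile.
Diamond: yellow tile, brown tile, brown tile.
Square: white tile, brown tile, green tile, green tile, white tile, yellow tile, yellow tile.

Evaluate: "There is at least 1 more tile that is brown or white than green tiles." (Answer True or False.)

True

There are 8 tiles that are brown or white.
There are 7 green tiles.
The claim requires 8 − 7 = 1 ≥ 1, which holds.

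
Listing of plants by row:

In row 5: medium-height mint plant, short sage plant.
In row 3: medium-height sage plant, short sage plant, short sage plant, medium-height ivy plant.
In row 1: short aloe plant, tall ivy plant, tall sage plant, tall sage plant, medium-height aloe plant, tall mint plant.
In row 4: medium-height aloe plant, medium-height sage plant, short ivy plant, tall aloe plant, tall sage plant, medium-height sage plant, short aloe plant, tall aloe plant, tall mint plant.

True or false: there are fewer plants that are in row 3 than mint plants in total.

False

There are 4 plants in row 3.
There are 3 mint plants.
The claim requires 4 < 3, which does not hold.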